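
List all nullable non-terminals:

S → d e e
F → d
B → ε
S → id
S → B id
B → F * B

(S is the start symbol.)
{ 'B' }

A non-terminal is nullable if it can derive ε (the empty string): either it has an ε-production, or it has a production whose right-hand side consists entirely of nullable non-terminals.

ε-productions: B → ε
So B is immediately nullable.
No further non-terminal can be added: every production for the remaining non-terminals contains a terminal or a non-nullable non-terminal.
Nullable = { 'B' }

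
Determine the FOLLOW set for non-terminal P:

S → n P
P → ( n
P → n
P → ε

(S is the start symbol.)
{ $ }

In S → n P: P is at the end, add FOLLOW(S)

The FOLLOW sets referred to above (computed the same way, to a fixed point):
  FOLLOW(S) = { $ }

Taking the union: FOLLOW(P) = { $ }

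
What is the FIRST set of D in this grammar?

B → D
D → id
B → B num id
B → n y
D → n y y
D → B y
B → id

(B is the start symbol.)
To compute FIRST(D), examine every production with D on the left-hand side, reading each right-hand side left to right until a non-nullable symbol is reached.

FIRST sets of the other non-terminals involved (by the same procedure, iterated to a fixed point):
  FIRST(B) = { 'id', 'n' }

From D → id:
  - id is a terminal: add 'id' and stop
From D → n y y:
  - n is a terminal: add 'n' and stop
From D → B y:
  - B is a non-terminal: add FIRST(B) \ {ε} = { 'id', 'n' }
    B is not nullable, so stop

Collecting: FIRST(D) = { 'id', 'n' }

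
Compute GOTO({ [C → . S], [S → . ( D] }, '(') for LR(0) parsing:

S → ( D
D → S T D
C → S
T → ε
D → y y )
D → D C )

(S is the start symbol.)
{ [D → . D C )], [D → . S T D], [D → . y y )], [S → ( . D], [S → . ( D] }

GOTO(I, '(') = CLOSURE({ [A → αX.β] : [A → α.Xβ] ∈ I, X = '(' })

Items with dot before '(', with the dot advanced:
  [S → . ( D] → [S → ( . D]
Closure of the advanced items:
  [S → ( . D] has the dot before D: add [D → . S T D], [D → . y y )], [D → . D C )]
  [D → . S T D] has the dot before S: add [S → . ( D]

GOTO = { [D → . D C )], [D → . S T D], [D → . y y )], [S → ( . D], [S → . ( D] }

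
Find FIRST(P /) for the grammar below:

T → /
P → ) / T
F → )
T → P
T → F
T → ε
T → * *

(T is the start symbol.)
{ ')' }

FIRST sets of the non-terminals involved (from the grammar, by fixed-point iteration):
  FIRST(P) = { ')' }

To compute FIRST(P /), process the symbols left to right:
Symbol P is a non-terminal. Add FIRST(P) \ {ε} = { ')' }
P is not nullable (ε ∉ FIRST(P)), so stop here.
FIRST(P /) = { ')' }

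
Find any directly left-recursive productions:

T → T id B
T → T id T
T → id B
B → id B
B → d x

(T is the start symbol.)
T → T id B: LEFT RECURSIVE (starts with T)
T → T id T: LEFT RECURSIVE (starts with T)
T → id B: starts with id
B → id B: starts with id
B → d x: starts with d

The grammar has direct left recursion on: T.

Answer: Yes, T is left-recursive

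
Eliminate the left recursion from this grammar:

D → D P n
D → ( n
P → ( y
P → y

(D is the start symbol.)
D is directly left-recursive. The standard transformation for
  A → A α₁ | ... | A α_m | β₁ | ... | β_n
is
  A  → β₁ A' | ... | β_n A'
  A' → α₁ A' | ... | α_m A' | ε

D → ( n becomes D → ( n D'
D → D P n becomes D' → P n D'
Add D' → ε

Productions for other non-terminals are unchanged:
  P → ( y
  P → y

Resulting grammar:
D → ( n D'
D' → P n D'
D' → ε
P → ( y
P → y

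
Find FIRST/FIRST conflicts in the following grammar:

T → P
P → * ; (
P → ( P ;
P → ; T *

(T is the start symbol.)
A FIRST/FIRST conflict occurs when two productions N → α and N → β for the same non-terminal have FIRST(α) ∩ FIRST(β) ≠ ∅ (with ε ∈ FIRST of a nullable right-hand side, so two nullable alternatives also conflict).

Productions for P:
  P → * ; (: FIRST = { '*' }
  P → ( P ;: FIRST = { '(' }
  P → ; T *: FIRST = { ';' }
T has only one production, so no FIRST/FIRST conflict is possible there.

All alternatives of each non-terminal have pairwise disjoint FIRST sets.

Answer: No FIRST/FIRST conflicts.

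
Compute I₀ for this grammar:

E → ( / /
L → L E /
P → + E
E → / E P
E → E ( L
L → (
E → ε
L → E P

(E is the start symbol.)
{ [E → . ( / /], [E → . / E P], [E → . E ( L], [E → .], [E' → . E] }

First, augment the grammar with E' → E
I₀ = CLOSURE({ [E' → . E] }):
  [E' → . E] has the dot before E: add [E → . ( / /], [E → . / E P], [E → . E ( L], [E → .]
No further items can be added.

I₀ = { [E → . ( / /], [E → . / E P], [E → . E ( L], [E → .], [E' → . E] }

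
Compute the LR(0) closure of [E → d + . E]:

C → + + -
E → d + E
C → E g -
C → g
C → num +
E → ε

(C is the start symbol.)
{ [E → . d + E], [E → .], [E → d + . E] }

To compute CLOSURE, for each item [A → α.Bβ] where B is a non-terminal, add [B → .γ] for all productions B → γ; repeat for the newly added items until nothing changes.

Start with: [E → d + . E]
  [E → d + . E] has the dot before E: add [E → . d + E], [E → .]
No further items can be added.

CLOSURE = { [E → . d + E], [E → .], [E → d + . E] }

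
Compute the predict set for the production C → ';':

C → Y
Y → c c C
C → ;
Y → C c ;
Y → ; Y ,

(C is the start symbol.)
PREDICT(C → ';') = (FIRST(RHS) \ {ε}) ∪ (FOLLOW(C) if ε ∈ FIRST(RHS), i.e. RHS ⇒* ε)
FIRST(';') = { ';' }
ε ∉ FIRST(';'), so FOLLOW(C) is not added.
PREDICT(C → ';') = { ';' }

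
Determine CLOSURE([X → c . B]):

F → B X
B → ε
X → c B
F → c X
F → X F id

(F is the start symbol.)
{ [B → .], [X → c . B] }

To compute CLOSURE, for each item [A → α.Bβ] where B is a non-terminal, add [B → .γ] for all productions B → γ; repeat for the newly added items until nothing changes.

Start with: [X → c . B]
  [X → c . B] has the dot before B: add [B → .]
No further items can be added.

CLOSURE = { [B → .], [X → c . B] }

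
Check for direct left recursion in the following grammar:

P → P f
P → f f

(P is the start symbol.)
Yes, P is left-recursive

Direct left recursion occurs when N → N α for some non-terminal N (the right-hand side begins with the left-hand side itself).

P → P f: LEFT RECURSIVE (starts with P)
P → f f: starts with f

The grammar has direct left recursion on: P.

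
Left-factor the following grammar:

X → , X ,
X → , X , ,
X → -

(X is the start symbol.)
Left-factoring transforms A → αβ₁ | αβ₂ into A → αA' and A' → β₁ | β₂
(α is the longest common prefix among the alternatives). Repeat until
no nonterminal has two alternatives with a common prefix.

Round 1: X has alternatives sharing prefix ', X ,'. Introduce X': X → , X , X'
  Add: X' → ε
  Add: X' → ,

No remaining common prefixes — done.

Resulting grammar:
X → , X , X'
X' → ε
X' → ,
X → -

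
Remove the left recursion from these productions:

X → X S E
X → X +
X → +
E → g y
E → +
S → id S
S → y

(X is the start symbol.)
X → + X'
X' → S E X'
X' → + X'
X' → ε
E → g y
E → +
S → id S
S → y

X is directly left-recursive. The standard transformation for
  A → A α₁ | ... | A α_m | β₁ | ... | β_n
is
  A  → β₁ A' | ... | β_n A'
  A' → α₁ A' | ... | α_m A' | ε

X → + becomes X → + X'
X → X S E becomes X' → S E X'
X → X + becomes X' → + X'
Add X' → ε

Productions for other non-terminals are unchanged:
  E → g y
  E → +
  S → id S
  S → y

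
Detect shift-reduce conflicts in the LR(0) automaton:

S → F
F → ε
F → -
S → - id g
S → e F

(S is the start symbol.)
Yes — I0: [F → .] vs [F → . -]; I1: [F → - .] vs [S → - . id g]; I4: [F → .] vs [F → . -]

Augment with S' → S and build the canonical LR(0) collection (I0 = CLOSURE({[S' → . S]}), then GOTO on every symbol after a dot until no new states appear). It has 9 states:
  I0: { [F → . -], [F → .], [S → . - id g], [S → . F], [S → . e F], [S' → . S] }  — shift, reduce
  I1: { [F → - .], [S → - . id g] }  — shift, reduce
  I2: { [S → F .] }  — reduce
  I3: { [S' → S .] }  — accept
  I4: { [F → . -], [F → .], [S → e . F] }  — shift, reduce
  I5: { [F → - .] }  — reduce
  I6: { [S → e F .] }  — reduce
  I7: { [S → - id . g] }  — shift
  I8: { [S → - id g .] }  — reduce

I0 contains reduce item [F → .] and shift items [F → . -], [S → . - id g], [S → . e F] — shift-reduce conflict.
I1 contains reduce item [F → - .] and shift item [S → - . id g] — shift-reduce conflict.
I4 contains reduce item [F → .] and shift item [F → . -] — shift-reduce conflict.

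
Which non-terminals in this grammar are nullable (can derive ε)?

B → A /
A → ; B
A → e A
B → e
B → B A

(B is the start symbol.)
None

There are no ε-productions, so no non-terminal can derive ε.
No non-terminals are nullable.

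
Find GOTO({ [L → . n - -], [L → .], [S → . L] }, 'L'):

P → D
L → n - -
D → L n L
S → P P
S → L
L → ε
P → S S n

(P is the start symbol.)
GOTO(I, 'L') = CLOSURE({ [A → αX.β] : [A → α.Xβ] ∈ I, X = 'L' })

Items with dot before 'L', with the dot advanced:
  [S → . L] → [S → L .]
Closure adds nothing (no advanced item has the dot before a non-terminal).

GOTO = { [S → L .] }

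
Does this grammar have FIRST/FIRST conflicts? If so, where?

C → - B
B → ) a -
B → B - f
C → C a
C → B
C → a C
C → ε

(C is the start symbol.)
FIRST sets of the non-terminals at (or reachable through a nullable prefix from) the front of some alternative:
  FIRST(C) = { ')', '-', 'a', ε }
  FIRST(B) = { ')' }

Productions for C:
  C → - B: FIRST = { '-' }
  C → C a: FIRST = { ')', '-', 'a' }
  C → B: FIRST = { ')' }
  C → a C: FIRST = { 'a' }
  C → ε: FIRST = { ε }
Productions for B:
  B → ) a -: FIRST = { ')' }
  B → B - f: FIRST = { ')' }

Conflict for C: C → - B and C → C a
  Overlap: { '-' }
Conflict for C: C → C a and C → B
  Overlap: { ')' }
Conflict for C: C → C a and C → a C
  Overlap: { 'a' }
Conflict for B: B → ) a - and B → B - f
  Overlap: { ')' }

Answer: Yes. C → '-' B / C → C a on { '-' }; C → C a / C → B on { ')' }; C → C a / C → a C on { 'a' }; B → ')' a '-' / B → B '-' f on { ')' }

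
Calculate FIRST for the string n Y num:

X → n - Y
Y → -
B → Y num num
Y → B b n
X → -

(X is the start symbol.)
To compute FIRST(n Y num), process the symbols left to right:
Symbol n is a terminal. Add 'n' and stop.
FIRST(n Y num) = { 'n' }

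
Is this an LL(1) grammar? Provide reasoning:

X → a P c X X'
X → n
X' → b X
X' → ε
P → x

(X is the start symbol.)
A grammar is LL(1) if for each non-terminal N with multiple productions, the predict sets of those productions are pairwise disjoint, where PREDICT(N → α) = (FIRST(α) \ {ε}) ∪ (FOLLOW(N) if α ⇒* ε).

Relevant sets:
  FOLLOW(X') = { $, 'b' }

For X:
  PREDICT(X → a P c X X') = { 'a' }
  PREDICT(X → n) = { 'n' }
For X':
  PREDICT(X' → b X) = { 'b' }
  PREDICT(X' → ε) = { $, 'b' }
P has a single production, so nothing to check there.

Conflict found: Predict set conflict for X': { 'b' }
The grammar is NOT LL(1).

Answer: No. Predict set conflict for X': { 'b' }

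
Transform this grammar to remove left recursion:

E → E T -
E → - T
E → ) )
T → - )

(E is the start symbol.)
E → - T E'
E → ) ) E'
E' → T - E'
E' → ε
T → - )

E is directly left-recursive. The standard transformation for
  A → A α₁ | ... | A α_m | β₁ | ... | β_n
is
  A  → β₁ A' | ... | β_n A'
  A' → α₁ A' | ... | α_m A' | ε

E → - T becomes E → - T E'
E → ) ) becomes E → ) ) E'
E → E T - becomes E' → T - E'
Add E' → ε

Productions for other non-terminals are unchanged:
  T → - )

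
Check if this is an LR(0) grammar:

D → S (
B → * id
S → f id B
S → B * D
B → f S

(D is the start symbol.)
Yes, the grammar is LR(0)

A grammar is LR(0) if no state in the canonical LR(0) collection has:
  - both a shift item (dot before a terminal) and a complete item (shift-reduce conflict), or
  - two or more complete items (reduce-reduce conflict; the accept item [D' → D .] counts as a complete item here).

Augment with D' → D and build the canonical LR(0) collection (I0 = CLOSURE({[D' → . D]}), then GOTO on every symbol after a dot until no new states appear). It has 14 states:
  I0: { [B → . * id], [B → . f S], [D → . S (], [D' → . D], [S → . B * D], [S → . f id B] }  — shift
  I1: { [B → * . id] }  — shift
  I2: { [S → B . * D] }  — shift
  I3: { [D' → D .] }  — accept
  I4: { [D → S . (] }  — shift
  I5: { [B → . * id], [B → . f S], [B → f . S], [S → . B * D], [S → . f id B], [S → f . id B] }  — shift
  I6: { [B → f S .] }  — reduce
  I7: { [B → . * id], [B → . f S], [S → f id . B] }  — shift
  I8: { [S → f id B .] }  — reduce
  I9: { [B → . * id], [B → . f S], [B → f . S], [S → . B * D], [S → . f id B] }  — shift
  I10: { [D → S ( .] }  — reduce
  I11: { [B → . * id], [B → . f S], [D → . S (], [S → . B * D], [S → . f id B], [S → B * . D] }  — shift
  I12: { [S → B * D .] }  — reduce
  I13: { [B → * id .] }  — reduce

Every state is either a pure shift/goto state or contains exactly one complete item and nothing to shift — no conflicts. The grammar is LR(0).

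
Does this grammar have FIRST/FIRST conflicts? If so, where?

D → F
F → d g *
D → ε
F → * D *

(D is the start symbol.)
No FIRST/FIRST conflicts.

A FIRST/FIRST conflict occurs when two productions N → α and N → β for the same non-terminal have FIRST(α) ∩ FIRST(β) ≠ ∅ (with ε ∈ FIRST of a nullable right-hand side, so two nullable alternatives also conflict).

FIRST sets of the non-terminals at (or reachable through a nullable prefix from) the front of some alternative:
  FIRST(F) = { '*', 'd' }

Productions for D:
  D → F: FIRST = { '*', 'd' }
  D → ε: FIRST = { ε }
Productions for F:
  F → d g *: FIRST = { 'd' }
  F → * D *: FIRST = { '*' }

All alternatives of each non-terminal have pairwise disjoint FIRST sets.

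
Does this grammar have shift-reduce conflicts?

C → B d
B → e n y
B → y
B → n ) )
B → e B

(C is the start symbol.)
No shift-reduce conflicts

Augment with C' → C and build the canonical LR(0) collection (I0 = CLOSURE({[C' → . C]}), then GOTO on every symbol after a dot until no new states appear). It has 12 states:
  I0: { [B → . e B], [B → . e n y], [B → . n ) )], [B → . y], [C → . B d], [C' → . C] }  — shift
  I1: { [C → B . d] }  — shift
  I2: { [C' → C .] }  — accept
  I3: { [B → . e B], [B → . e n y], [B → . n ) )], [B → . y], [B → e . B], [B → e . n y] }  — shift
  I4: { [B → n . ) )] }  — shift
  I5: { [B → y .] }  — reduce
  I6: { [B → n ) . )] }  — shift
  I7: { [B → n ) ) .] }  — reduce
  I8: { [B → e B .] }  — reduce
  I9: { [B → e n . y], [B → n . ) )] }  — shift
  I10: { [B → e n y .] }  — reduce
  I11: { [C → B d .] }  — reduce

No state contains both a complete item and a shift item.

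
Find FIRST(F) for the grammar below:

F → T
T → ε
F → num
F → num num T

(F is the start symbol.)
To compute FIRST(F), examine every production with F on the left-hand side, reading each right-hand side left to right until a non-nullable symbol is reached.

FIRST sets of the other non-terminals involved (by the same procedure, iterated to a fixed point):
  FIRST(T) = { ε }

From F → T:
  - T is a non-terminal: add FIRST(T) \ {ε} = { }
    T is nullable and nothing follows, so the whole right-hand side can vanish: ε ∈ FIRST(F)
From F → num:
  - num is a terminal: add 'num' and stop
From F → num num T:
  - num is a terminal: add 'num' and stop

Collecting: FIRST(F) = { 'num', ε }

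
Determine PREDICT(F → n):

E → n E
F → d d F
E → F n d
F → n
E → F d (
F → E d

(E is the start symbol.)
PREDICT(F → n) = (FIRST(RHS) \ {ε}) ∪ (FOLLOW(F) if ε ∈ FIRST(RHS), i.e. RHS ⇒* ε)
FIRST(n) = { 'n' }
ε ∉ FIRST(n), so FOLLOW(F) is not added.
PREDICT(F → n) = { 'n' }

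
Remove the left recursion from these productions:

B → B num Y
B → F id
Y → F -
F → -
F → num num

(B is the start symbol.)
B → F id B'
B' → num Y B'
B' → ε
Y → F -
F → -
F → num num

B is directly left-recursive. The standard transformation for
  A → A α₁ | ... | A α_m | β₁ | ... | β_n
is
  A  → β₁ A' | ... | β_n A'
  A' → α₁ A' | ... | α_m A' | ε

B → F id becomes B → F id B'
B → B num Y becomes B' → num Y B'
Add B' → ε

Productions for other non-terminals are unchanged:
  Y → F -
  F → -
  F → num num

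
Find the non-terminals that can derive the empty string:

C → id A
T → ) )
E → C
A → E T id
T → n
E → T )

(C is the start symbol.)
A non-terminal is nullable if it can derive ε (the empty string): either it has an ε-production, or it has a production whose right-hand side consists entirely of nullable non-terminals.

There are no ε-productions, so no non-terminal can derive ε.
No non-terminals are nullable.

Answer: None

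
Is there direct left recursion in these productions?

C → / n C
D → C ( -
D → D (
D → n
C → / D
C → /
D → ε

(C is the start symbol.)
Yes, D is left-recursive

C → / n C: starts with '/'
D → C ( -: starts with C
D → D (: LEFT RECURSIVE (starts with D)
D → n: starts with n
C → / D: starts with '/'
C → /: starts with '/'
D → ε: starts with ε

The grammar has direct left recursion on: D.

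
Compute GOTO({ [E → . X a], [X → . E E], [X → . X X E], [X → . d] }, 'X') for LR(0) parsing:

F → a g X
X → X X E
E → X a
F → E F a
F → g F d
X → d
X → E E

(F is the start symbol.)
{ [E → . X a], [E → X . a], [X → . E E], [X → . X X E], [X → . d], [X → X . X E] }

GOTO(I, 'X') = CLOSURE({ [A → αX.β] : [A → α.Xβ] ∈ I, X = 'X' })

Items with dot before 'X', with the dot advanced:
  [E → . X a] → [E → X . a]
  [X → . X X E] → [X → X . X E]
Closure of the advanced items:
  [X → X . X E] has the dot before X: add [X → . X X E], [X → . d], [X → . E E]
  [X → . E E] has the dot before E: add [E → . X a]

GOTO = { [E → . X a], [E → X . a], [X → . E E], [X → . X X E], [X → . d], [X → X . X E] }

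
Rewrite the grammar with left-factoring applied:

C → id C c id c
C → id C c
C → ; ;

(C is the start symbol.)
Left-factoring transforms A → αβ₁ | αβ₂ into A → αA' and A' → β₁ | β₂
(α is the longest common prefix among the alternatives). Repeat until
no nonterminal has two alternatives with a common prefix.

Round 1: C has alternatives sharing prefix 'id C c'. Introduce C': C → id C c C'
  Add: C' → id c
  Add: C' → ε

No remaining common prefixes — done.

Resulting grammar:
C → id C c C'
C' → id c
C' → ε
C → ; ;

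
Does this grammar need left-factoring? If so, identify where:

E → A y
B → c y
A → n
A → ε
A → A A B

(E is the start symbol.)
No, left-factoring is not needed

Left-factoring is needed when two productions for the same non-terminal
share a common prefix on the right-hand side.

Productions for A:
  A → n
  A → ε
  A → A A B

No common prefixes found.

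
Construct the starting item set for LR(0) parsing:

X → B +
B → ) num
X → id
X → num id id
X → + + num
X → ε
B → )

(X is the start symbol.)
First, augment the grammar with X' → X
I₀ = CLOSURE({ [X' → . X] }):
  [X' → . X] has the dot before X: add [X → . B +], [X → . id], [X → . num id id], [X → . + + num], [X → .]
  [X → . B +] has the dot before B: add [B → . ) num], [B → . )]
No further items can be added.

I₀ = { [B → . ) num], [B → . )], [X → . + + num], [X → . B +], [X → . id], [X → . num id id], [X → .], [X' → . X] }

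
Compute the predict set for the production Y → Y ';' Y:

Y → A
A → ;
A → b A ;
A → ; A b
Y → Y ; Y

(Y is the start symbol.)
PREDICT(Y → Y ';' Y) = (FIRST(RHS) \ {ε}) ∪ (FOLLOW(Y) if ε ∈ FIRST(RHS), i.e. RHS ⇒* ε)
FIRST(Y) = { ';', 'b' }
FIRST(Y ';' Y) = { ';', 'b' }
ε ∉ FIRST(Y ';' Y), so FOLLOW(Y) is not added.
PREDICT(Y → Y ';' Y) = { ';', 'b' }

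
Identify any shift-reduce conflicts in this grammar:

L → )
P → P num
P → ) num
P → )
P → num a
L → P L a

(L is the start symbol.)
Yes — I1: [L → ) .] vs [P → ) . num]; I7: [P → P num .] vs [P → num . a]

A shift-reduce conflict occurs when an LR(0) state has both:
  - a complete (reduce) item [A → α .] (dot at the end), and
  - a shift item [B → β . c γ] (dot before a terminal).

Augment with L' → L and build the canonical LR(0) collection (I0 = CLOSURE({[L' → . L]}), then GOTO on every symbol after a dot until no new states appear). It has 10 states:
  I0: { [L → . )], [L → . P L a], [L' → . L], [P → . ) num], [P → . )], [P → . P num], [P → . num a] }  — shift
  I1: { [L → ) .], [P → ) . num], [P → ) .] }  — shift, 2 reduces
  I2: { [L' → L .] }  — accept
  I3: { [L → . )], [L → . P L a], [L → P . L a], [P → . ) num], [P → . )], [P → . P num], [P → . num a], [P → P . num] }  — shift
  I4: { [P → num . a] }  — shift
  I5: { [P → num a .] }  — reduce
  I6: { [L → P L . a] }  — shift
  I7: { [P → P num .], [P → num . a] }  — shift, reduce
  I8: { [L → P L a .] }  — reduce
  I9: { [P → ) num .] }  — reduce

I1 contains reduce items [L → ) .], [P → ) .] and shift item [P → ) . num] — shift-reduce conflict.
I7 contains reduce item [P → P num .] and shift item [P → num . a] — shift-reduce conflict.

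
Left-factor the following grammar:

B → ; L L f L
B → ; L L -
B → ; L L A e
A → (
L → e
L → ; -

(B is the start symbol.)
Left-factoring transforms A → αβ₁ | αβ₂ into A → αA' and A' → β₁ | β₂
(α is the longest common prefix among the alternatives). Repeat until
no nonterminal has two alternatives with a common prefix.

Round 1: B has alternatives sharing prefix '; L L'. Introduce B': B → ; L L B'
  Add: B' → f L
  Add: B' → -
  Add: B' → A e

No remaining common prefixes — done.

Resulting grammar:
B → ; L L B'
B' → f L
B' → -
B' → A e
A → (
L → e
L → ; -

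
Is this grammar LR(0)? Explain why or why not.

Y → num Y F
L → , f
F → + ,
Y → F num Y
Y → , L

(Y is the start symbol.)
A grammar is LR(0) if no state in the canonical LR(0) collection has:
  - both a shift item (dot before a terminal) and a complete item (shift-reduce conflict), or
  - two or more complete items (reduce-reduce conflict; the accept item [Y' → Y .] counts as a complete item here).

Augment with Y' → Y and build the canonical LR(0) collection (I0 = CLOSURE({[Y' → . Y]}), then GOTO on every symbol after a dot until no new states appear). It has 14 states:
  I0: { [F → . + ,], [Y → . , L], [Y → . F num Y], [Y → . num Y F], [Y' → . Y] }  — shift
  I1: { [F → + . ,] }  — shift
  I2: { [L → . , f], [Y → , . L] }  — shift
  I3: { [Y → F . num Y] }  — shift
  I4: { [Y' → Y .] }  — accept
  I5: { [F → . + ,], [Y → . , L], [Y → . F num Y], [Y → . num Y F], [Y → num . Y F] }  — shift
  I6: { [F → . + ,], [Y → num Y . F] }  — shift
  I7: { [Y → num Y F .] }  — reduce
  I8: { [F → . + ,], [Y → . , L], [Y → . F num Y], [Y → . num Y F], [Y → F num . Y] }  — shift
  I9: { [Y → F num Y .] }  — reduce
  I10: { [L → , . f] }  — shift
  I11: { [Y → , L .] }  — reduce
  I12: { [L → , f .] }  — reduce
  I13: { [F → + , .] }  — reduce

Every state is either a pure shift/goto state or contains exactly one complete item and nothing to shift — no conflicts. The grammar is LR(0).

Answer: Yes, the grammar is LR(0)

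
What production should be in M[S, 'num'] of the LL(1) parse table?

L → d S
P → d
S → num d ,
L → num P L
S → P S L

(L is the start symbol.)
S → num d ,

To find M[S, 'num'], we find productions for S where 'num' is in the predict set (PREDICT(N → α) = (FIRST(α) \ {ε}) ∪ (FOLLOW(N) if α ⇒* ε)).

Relevant sets:
  FIRST(P) = { 'd' }

S → num d ,: PREDICT = { 'num' }
  'num' is in predict set, so this production goes in M[S, 'num']
S → P S L: PREDICT = { 'd' }

M[S, 'num'] = S → num d ,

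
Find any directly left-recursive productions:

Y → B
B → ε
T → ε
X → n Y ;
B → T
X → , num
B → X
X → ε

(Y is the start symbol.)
No direct left recursion

Direct left recursion occurs when N → N α for some non-terminal N (the right-hand side begins with the left-hand side itself).

Y → B: starts with B
B → ε: starts with ε
T → ε: starts with ε
X → n Y ;: starts with n
B → T: starts with T
X → , num: starts with ','
B → X: starts with X
X → ε: starts with ε

No direct left recursion found.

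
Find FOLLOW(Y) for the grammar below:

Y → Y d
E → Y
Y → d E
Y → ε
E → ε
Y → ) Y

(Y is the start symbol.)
{ $, 'd' }

To compute FOLLOW(Y), find every occurrence of Y on a right-hand side N → α Y β: add FIRST(β) \ {ε}, and if β is empty or nullable also add FOLLOW(N). Iterate to a fixed point.

Y is the start symbol, so $ ∈ FOLLOW(Y).
In Y → Y d: Y is followed by d, add FIRST(d) \ {ε} = { 'd' }
In E → Y: Y is at the end, add FOLLOW(E)
In Y → ) Y: Y is at the end; this adds FOLLOW(Y) to itself — nothing new

The FOLLOW sets referred to above (computed the same way, to a fixed point):
  FOLLOW(E) = { $, 'd' }

Taking the union: FOLLOW(Y) = { $, 'd' }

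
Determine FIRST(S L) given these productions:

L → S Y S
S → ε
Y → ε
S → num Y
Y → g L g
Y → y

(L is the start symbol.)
FIRST sets of the non-terminals involved (from the grammar, by fixed-point iteration):
  FIRST(S) = { 'num', ε }
  FIRST(L) = { 'g', 'num', 'y', ε }

To compute FIRST(S L), process the symbols left to right:
Symbol S is a non-terminal. Add FIRST(S) \ {ε} = { 'num' }
S is nullable (ε ∈ FIRST(S)), continue to the next symbol.
Symbol L is a non-terminal. Add FIRST(L) \ {ε} = { 'g', 'num', 'y' }
L is nullable (ε ∈ FIRST(L)), continue to the next symbol.
All symbols are nullable, so ε is in the result.
FIRST(S L) = { 'g', 'num', 'y', ε }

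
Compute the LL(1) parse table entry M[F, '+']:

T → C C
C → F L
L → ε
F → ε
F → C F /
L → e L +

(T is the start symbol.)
Empty (error entry)

To find M[F, '+'], we find productions for F where '+' is in the predict set (PREDICT(N → α) = (FIRST(α) \ {ε}) ∪ (FOLLOW(N) if α ⇒* ε)).

Relevant sets:
  FIRST(C) = { '/', 'e', ε }
  FIRST(F) = { '/', 'e', ε }
  FOLLOW(F) = { $, '/', 'e' }

F → ε: PREDICT = { $, '/', 'e' }
F → C F /: PREDICT = { '/', 'e' }

M[F, '+'] is empty (no production applies)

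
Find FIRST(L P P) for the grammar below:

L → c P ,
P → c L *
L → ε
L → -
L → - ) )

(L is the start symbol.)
{ '-', 'c' }

FIRST sets of the non-terminals involved (from the grammar, by fixed-point iteration):
  FIRST(L) = { '-', 'c', ε }
  FIRST(P) = { 'c' }

To compute FIRST(L P P), process the symbols left to right:
Symbol L is a non-terminal. Add FIRST(L) \ {ε} = { '-', 'c' }
L is nullable (ε ∈ FIRST(L)), continue to the next symbol.
Symbol P is a non-terminal. Add FIRST(P) \ {ε} = { 'c' }
P is not nullable (ε ∉ FIRST(P)), so stop here.
FIRST(L P P) = { '-', 'c' }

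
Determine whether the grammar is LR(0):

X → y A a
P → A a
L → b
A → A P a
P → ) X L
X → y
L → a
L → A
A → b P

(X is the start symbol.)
A grammar is LR(0) if no state in the canonical LR(0) collection has:
  - both a shift item (dot before a terminal) and a complete item (shift-reduce conflict), or
  - two or more complete items (reduce-reduce conflict; the accept item [X' → X .] counts as a complete item here).

Augment with X' → X and build the canonical LR(0) collection (I0 = CLOSURE({[X' → . X]}), then GOTO on every symbol after a dot until no new states appear). It has 17 states:
  I0: { [X → . y A a], [X → . y], [X' → . X] }  — shift
  I1: { [X' → X .] }  — accept
  I2: { [A → . A P a], [A → . b P], [X → y . A a], [X → y .] }  — shift, reduce
  I3: { [A → . A P a], [A → . b P], [A → A . P a], [P → . ) X L], [P → . A a], [X → y A . a] }  — shift
  I4: { [A → . A P a], [A → . b P], [A → b . P], [P → . ) X L], [P → . A a] }  — shift
  I5: { [P → ) . X L], [X → . y A a], [X → . y] }  — shift
  I6: { [A → . A P a], [A → . b P], [A → A . P a], [P → . ) X L], [P → . A a], [P → A . a] }  — shift
  I7: { [A → b P .] }  — reduce
  I8: { [A → A P . a] }  — shift
  I9: { [P → A a .] }  — reduce
  I10: { [A → A P a .] }  — reduce
  I11: { [A → . A P a], [A → . b P], [L → . A], [L → . a], [L → . b], [P → ) X . L] }  — shift
  I12: { [A → . A P a], [A → . b P], [A → A . P a], [L → A .], [P → . ) X L], [P → . A a] }  — shift, reduce
  I13: { [P → ) X L .] }  — reduce
  I14: { [L → a .] }  — reduce
  I15: { [A → . A P a], [A → . b P], [A → b . P], [L → b .], [P → . ) X L], [P → . A a] }  — shift, reduce
  I16: { [X → y A a .] }  — reduce

Conflict in state I2:
  Shift-reduce conflict between [X → y .] and [A → . b P]
So the grammar is NOT LR(0).

Answer: No. Shift-reduce conflict between [X → y .] and [A → . b P]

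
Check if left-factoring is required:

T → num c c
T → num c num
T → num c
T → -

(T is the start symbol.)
Yes, T has productions with common prefix 'num c'

Left-factoring is needed when two productions for the same non-terminal
share a common prefix on the right-hand side.

Productions for T:
  T → num c c
  T → num c num
  T → num c
  T → -

Found common prefix 'num c' in productions for T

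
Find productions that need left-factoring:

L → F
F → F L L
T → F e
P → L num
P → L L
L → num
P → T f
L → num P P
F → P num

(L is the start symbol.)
Yes, L has productions with common prefix 'num'; P has productions with common prefix 'L'

Left-factoring is needed when two productions for the same non-terminal
share a common prefix on the right-hand side.

Productions for L:
  L → F
  L → num
  L → num P P
Productions for F:
  F → F L L
  F → P num
Productions for P:
  P → L num
  P → L L
  P → T f

Found common prefix 'num' in productions for L
Found common prefix 'L' in productions for P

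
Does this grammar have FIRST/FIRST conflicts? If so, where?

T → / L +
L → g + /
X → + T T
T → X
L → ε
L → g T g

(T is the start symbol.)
A FIRST/FIRST conflict occurs when two productions N → α and N → β for the same non-terminal have FIRST(α) ∩ FIRST(β) ≠ ∅ (with ε ∈ FIRST of a nullable right-hand side, so two nullable alternatives also conflict).

FIRST sets of the non-terminals at (or reachable through a nullable prefix from) the front of some alternative:
  FIRST(X) = { '+' }

Productions for T:
  T → / L +: FIRST = { '/' }
  T → X: FIRST = { '+' }
Productions for L:
  L → g + /: FIRST = { 'g' }
  L → ε: FIRST = { ε }
  L → g T g: FIRST = { 'g' }
X has only one production, so no FIRST/FIRST conflict is possible there.

Conflict for L: L → g + / and L → g T g
  Overlap: { 'g' }

Answer: Yes. L → g '+' '/' / L → g T g on { 'g' }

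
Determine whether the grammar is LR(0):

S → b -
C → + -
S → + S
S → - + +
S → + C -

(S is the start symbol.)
No. Shift-reduce conflict between [C → + - .] and [S → - . + +]

A grammar is LR(0) if no state in the canonical LR(0) collection has:
  - both a shift item (dot before a terminal) and a complete item (shift-reduce conflict), or
  - two or more complete items (reduce-reduce conflict; the accept item [S' → S .] counts as a complete item here).

Augment with S' → S and build the canonical LR(0) collection (I0 = CLOSURE({[S' → . S]}), then GOTO on every symbol after a dot until no new states appear). It has 13 states:
  I0: { [S → . + C -], [S → . + S], [S → . - + +], [S → . b -], [S' → . S] }  — shift
  I1: { [C → . + -], [S → + . C -], [S → + . S], [S → . + C -], [S → . + S], [S → . - + +], [S → . b -] }  — shift
  I2: { [S → - . + +] }  — shift
  I3: { [S' → S .] }  — accept
  I4: { [S → b . -] }  — shift
  I5: { [S → b - .] }  — reduce
  I6: { [S → - + . +] }  — shift
  I7: { [S → - + + .] }  — reduce
  I8: { [C → + . -], [C → . + -], [S → + . C -], [S → + . S], [S → . + C -], [S → . + S], [S → . - + +], [S → . b -] }  — shift
  I9: { [S → + C . -] }  — shift
  I10: { [S → + S .] }  — reduce
  I11: { [S → + C - .] }  — reduce
  I12: { [C → + - .], [S → - . + +] }  — shift, reduce

Conflict in state I12:
  Shift-reduce conflict between [C → + - .] and [S → - . + +]
So the grammar is NOT LR(0).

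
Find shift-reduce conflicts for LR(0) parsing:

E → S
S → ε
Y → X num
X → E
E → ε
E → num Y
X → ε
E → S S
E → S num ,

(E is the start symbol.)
Yes — I0: [E → .] vs [E → . num Y]; I2: [E → S .] vs [E → S . num ,]; I3: [E → .] vs [E → . num Y]

Augment with E' → E and build the canonical LR(0) collection (I0 = CLOSURE({[E' → . E]}), then GOTO on every symbol after a dot until no new states appear). It has 11 states:
  I0: { [E → . S S], [E → . S num ,], [E → . S], [E → . num Y], [E → .], [E' → . E], [S → .] }  — shift, 2 reduces
  I1: { [E' → E .] }  — accept
  I2: { [E → S . S], [E → S . num ,], [E → S .], [S → .] }  — shift, 2 reduces
  I3: { [E → . S S], [E → . S num ,], [E → . S], [E → . num Y], [E → .], [E → num . Y], [S → .], [X → . E], [X → .], [Y → . X num] }  — shift, 3 reduces
  I4: { [X → E .] }  — reduce
  I5: { [Y → X . num] }  — shift
  I6: { [E → num Y .] }  — reduce
  I7: { [Y → X num .] }  — reduce
  I8: { [E → S S .] }  — reduce
  I9: { [E → S num . ,] }  — shift
  I10: { [E → S num , .] }  — reduce

I0 contains reduce items [E → .], [S → .] and shift item [E → . num Y] — shift-reduce conflict.
I2 contains reduce items [E → S .], [S → .] and shift item [E → S . num ,] — shift-reduce conflict.
I3 contains reduce items [E → .], [S → .], [X → .] and shift item [E → . num Y] — shift-reduce conflict.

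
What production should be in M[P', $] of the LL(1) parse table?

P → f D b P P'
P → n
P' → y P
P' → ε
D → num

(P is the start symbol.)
To find M[P', $], we find productions for P' where $ is in the predict set (PREDICT(N → α) = (FIRST(α) \ {ε}) ∪ (FOLLOW(N) if α ⇒* ε)).

Relevant sets:
  FOLLOW(P') = { $, 'y' }

P' → y P: PREDICT = { 'y' }
P' → ε: PREDICT = { $, 'y' }
  $ is in predict set, so this production goes in M[P', $]

M[P', $] = P' → ε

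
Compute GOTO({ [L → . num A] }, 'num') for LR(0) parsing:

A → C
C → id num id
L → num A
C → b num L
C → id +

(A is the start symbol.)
{ [A → . C], [C → . b num L], [C → . id +], [C → . id num id], [L → num . A] }

GOTO(I, 'num') = CLOSURE({ [A → αX.β] : [A → α.Xβ] ∈ I, X = 'num' })

Items with dot before 'num', with the dot advanced:
  [L → . num A] → [L → num . A]
Closure of the advanced items:
  [L → num . A] has the dot before A: add [A → . C]
  [A → . C] has the dot before C: add [C → . id num id], [C → . b num L], [C → . id +]

GOTO = { [A → . C], [C → . b num L], [C → . id +], [C → . id num id], [L → num . A] }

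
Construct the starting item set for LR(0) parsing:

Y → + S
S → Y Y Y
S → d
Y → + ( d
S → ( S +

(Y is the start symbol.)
{ [Y → . + ( d], [Y → . + S], [Y' → . Y] }

First, augment the grammar with Y' → Y
I₀ = CLOSURE({ [Y' → . Y] }):
  [Y' → . Y] has the dot before Y: add [Y → . + S], [Y → . + ( d]
No further items can be added.

I₀ = { [Y → . + ( d], [Y → . + S], [Y' → . Y] }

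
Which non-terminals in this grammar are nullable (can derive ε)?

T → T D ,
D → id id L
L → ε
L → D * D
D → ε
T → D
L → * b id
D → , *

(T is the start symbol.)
A non-terminal is nullable if it can derive ε (the empty string): either it has an ε-production, or it has a production whose right-hand side consists entirely of nullable non-terminals.

ε-productions: L → ε, D → ε
So L, D are immediately nullable.
T → D: every symbol on the right is nullable, so T is nullable too.
Every non-terminal is now nullable.
Nullable = { 'D', 'L', 'T' }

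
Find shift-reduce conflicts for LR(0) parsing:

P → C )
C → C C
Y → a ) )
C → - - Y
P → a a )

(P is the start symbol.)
A shift-reduce conflict occurs when an LR(0) state has both:
  - a complete (reduce) item [A → α .] (dot at the end), and
  - a shift item [B → β . c γ] (dot before a terminal).

Augment with P' → P and build the canonical LR(0) collection (I0 = CLOSURE({[P' → . P]}), then GOTO on every symbol after a dot until no new states appear). It has 14 states:
  I0: { [C → . - - Y], [C → . C C], [P → . C )], [P → . a a )], [P' → . P] }  — shift
  I1: { [C → - . - Y] }  — shift
  I2: { [C → . - - Y], [C → . C C], [C → C . C], [P → C . )] }  — shift
  I3: { [P' → P .] }  — accept
  I4: { [P → a . a )] }  — shift
  I5: { [P → a a . )] }  — shift
  I6: { [P → a a ) .] }  — reduce
  I7: { [P → C ) .] }  — reduce
  I8: { [C → . - - Y], [C → . C C], [C → C . C], [C → C C .] }  — shift, reduce
  I9: { [C → - - . Y], [Y → . a ) )] }  — shift
  I10: { [C → - - Y .] }  — reduce
  I11: { [Y → a . ) )] }  — shift
  I12: { [Y → a ) . )] }  — shift
  I13: { [Y → a ) ) .] }  — reduce

I8 contains reduce item [C → C C .] and shift item [C → . - - Y] — shift-reduce conflict.

Answer: Yes — I8: [C → C C .] vs [C → . - - Y]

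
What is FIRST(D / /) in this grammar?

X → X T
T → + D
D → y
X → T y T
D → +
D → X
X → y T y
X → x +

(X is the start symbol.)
{ '+', 'x', 'y' }

FIRST sets of the non-terminals involved (from the grammar, by fixed-point iteration):
  FIRST(D) = { '+', 'x', 'y' }

To compute FIRST(D / /), process the symbols left to right:
Symbol D is a non-terminal. Add FIRST(D) \ {ε} = { '+', 'x', 'y' }
D is not nullable (ε ∉ FIRST(D)), so stop here.
FIRST(D / /) = { '+', 'x', 'y' }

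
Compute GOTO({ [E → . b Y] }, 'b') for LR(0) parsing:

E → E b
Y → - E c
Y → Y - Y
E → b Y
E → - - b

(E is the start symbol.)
{ [E → b . Y], [Y → . - E c], [Y → . Y - Y] }

GOTO(I, 'b') = CLOSURE({ [A → αX.β] : [A → α.Xβ] ∈ I, X = 'b' })

Items with dot before 'b', with the dot advanced:
  [E → . b Y] → [E → b . Y]
Closure of the advanced items:
  [E → b . Y] has the dot before Y: add [Y → . - E c], [Y → . Y - Y]

GOTO = { [E → b . Y], [Y → . - E c], [Y → . Y - Y] }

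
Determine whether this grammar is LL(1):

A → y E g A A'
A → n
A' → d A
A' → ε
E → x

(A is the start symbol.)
A grammar is LL(1) if for each non-terminal N with multiple productions, the predict sets of those productions are pairwise disjoint, where PREDICT(N → α) = (FIRST(α) \ {ε}) ∪ (FOLLOW(N) if α ⇒* ε).

Relevant sets:
  FOLLOW(A') = { $, 'd' }

For A:
  PREDICT(A → y E g A A') = { 'y' }
  PREDICT(A → n) = { 'n' }
For A':
  PREDICT(A' → d A) = { 'd' }
  PREDICT(A' → ε) = { $, 'd' }
E has a single production, so nothing to check there.

Conflict found: Predict set conflict for A': { 'd' }
The grammar is NOT LL(1).

Answer: No. Predict set conflict for A': { 'd' }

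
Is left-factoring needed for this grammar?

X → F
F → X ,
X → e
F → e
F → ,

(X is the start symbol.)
Left-factoring is needed when two productions for the same non-terminal
share a common prefix on the right-hand side.

Productions for X:
  X → F
  X → e
Productions for F:
  F → X ,
  F → e
  F → ,

No common prefixes found.

Answer: No, left-factoring is not needed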